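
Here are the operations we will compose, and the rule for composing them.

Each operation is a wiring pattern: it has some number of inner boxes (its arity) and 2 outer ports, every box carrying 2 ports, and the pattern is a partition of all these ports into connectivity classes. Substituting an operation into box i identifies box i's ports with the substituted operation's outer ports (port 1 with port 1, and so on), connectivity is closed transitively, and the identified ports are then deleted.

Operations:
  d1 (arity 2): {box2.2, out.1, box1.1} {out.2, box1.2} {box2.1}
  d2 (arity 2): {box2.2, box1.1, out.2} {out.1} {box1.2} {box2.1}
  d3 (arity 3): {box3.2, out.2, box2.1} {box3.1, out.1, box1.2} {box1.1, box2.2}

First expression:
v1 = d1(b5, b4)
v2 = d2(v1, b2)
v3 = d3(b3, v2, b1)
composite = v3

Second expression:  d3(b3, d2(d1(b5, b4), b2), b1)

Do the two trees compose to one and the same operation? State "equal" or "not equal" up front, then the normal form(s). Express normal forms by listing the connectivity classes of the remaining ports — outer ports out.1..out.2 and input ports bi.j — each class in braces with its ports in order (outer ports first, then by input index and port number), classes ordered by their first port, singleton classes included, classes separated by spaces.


equal; the common form is {out.1, b1.1, b3.2} {out.2, b1.2} {b2.1} {b2.2, b3.1, b4.2, b5.1} {b4.1} {b5.2}

Reducing the first expression gives {out.1, b1.1, b3.2} {out.2, b1.2} {b2.1} {b2.2, b3.1, b4.2, b5.1} {b4.1} {b5.2}
Reducing the second expression gives {out.1, b1.1, b3.2} {out.2, b1.2} {b2.1} {b2.2, b3.1, b4.2, b5.1} {b4.1} {b5.2}
One common form — equal.


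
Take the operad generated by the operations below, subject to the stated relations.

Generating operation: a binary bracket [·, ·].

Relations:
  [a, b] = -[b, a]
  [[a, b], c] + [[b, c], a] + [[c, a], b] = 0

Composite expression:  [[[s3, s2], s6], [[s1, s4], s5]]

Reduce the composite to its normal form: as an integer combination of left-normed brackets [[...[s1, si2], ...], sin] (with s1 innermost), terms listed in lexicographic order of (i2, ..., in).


[[[[[s1, s4], s5], s2], s3], s6] - [[[[[s1, s4], s5], s3], s2], s6] - [[[[[s1, s4], s5], s6], s2], s3] + [[[[[s1, s4], s5], s6], s3], s2]


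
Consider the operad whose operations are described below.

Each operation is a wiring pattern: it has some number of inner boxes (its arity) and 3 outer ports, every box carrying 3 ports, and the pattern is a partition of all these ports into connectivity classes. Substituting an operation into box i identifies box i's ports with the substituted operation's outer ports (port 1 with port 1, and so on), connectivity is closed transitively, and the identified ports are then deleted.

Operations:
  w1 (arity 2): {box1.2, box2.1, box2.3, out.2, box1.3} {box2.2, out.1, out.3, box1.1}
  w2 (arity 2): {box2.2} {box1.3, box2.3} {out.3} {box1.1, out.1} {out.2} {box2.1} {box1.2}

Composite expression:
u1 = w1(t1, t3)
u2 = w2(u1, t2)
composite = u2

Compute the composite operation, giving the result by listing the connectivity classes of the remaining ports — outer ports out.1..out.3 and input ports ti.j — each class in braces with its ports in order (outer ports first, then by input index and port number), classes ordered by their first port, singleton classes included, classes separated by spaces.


After gluing at w2, chains via deleted ports link the t-ports.
after w1, the pattern on (t1, t3) reads {out.1, out.3, t1.1, t3.2} {out.2, t1.2, t1.3, t3.1, t3.3} (out.j = its outer ports)
after w2, the pattern on (t1, t3, t2) reads {out.1, t1.1, t2.3, t3.2} {out.2} {out.3} {t1.2, t1.3, t3.1, t3.3} {t2.1} {t2.2} (out.j = its outer ports)

{out.1, t1.1, t2.3, t3.2} {out.2} {out.3} {t1.2, t1.3, t3.1, t3.3} {t2.1} {t2.2}


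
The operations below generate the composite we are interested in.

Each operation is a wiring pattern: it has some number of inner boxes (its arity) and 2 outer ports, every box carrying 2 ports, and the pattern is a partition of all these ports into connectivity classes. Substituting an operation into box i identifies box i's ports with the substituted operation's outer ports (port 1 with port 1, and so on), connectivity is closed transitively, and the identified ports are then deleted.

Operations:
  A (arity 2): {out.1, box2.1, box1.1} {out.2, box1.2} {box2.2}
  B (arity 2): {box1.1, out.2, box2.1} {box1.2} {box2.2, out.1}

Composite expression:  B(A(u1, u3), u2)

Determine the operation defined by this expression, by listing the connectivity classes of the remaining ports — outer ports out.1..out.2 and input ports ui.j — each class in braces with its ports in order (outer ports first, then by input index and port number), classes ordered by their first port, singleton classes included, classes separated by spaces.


{out.1, u2.2} {out.2, u1.1, u2.1, u3.1} {u1.2} {u3.2}


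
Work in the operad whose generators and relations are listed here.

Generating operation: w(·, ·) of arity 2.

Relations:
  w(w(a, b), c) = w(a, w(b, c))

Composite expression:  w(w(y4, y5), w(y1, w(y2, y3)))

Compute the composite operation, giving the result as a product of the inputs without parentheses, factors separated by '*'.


y4 * y5 * y1 * y2 * y3

Under associativity of w, the answer is the y's in reading order.
w(y4, y5) spells out as y4 * y5
w(y2, y3) spells out as y2 * y3
w(y1, w(y2, y3)) spells out as y1 * y2 * y3
w(w(y4, y5), w(y1, w(y2, y3))) spells out as y4 * y5 * y1 * y2 * y3


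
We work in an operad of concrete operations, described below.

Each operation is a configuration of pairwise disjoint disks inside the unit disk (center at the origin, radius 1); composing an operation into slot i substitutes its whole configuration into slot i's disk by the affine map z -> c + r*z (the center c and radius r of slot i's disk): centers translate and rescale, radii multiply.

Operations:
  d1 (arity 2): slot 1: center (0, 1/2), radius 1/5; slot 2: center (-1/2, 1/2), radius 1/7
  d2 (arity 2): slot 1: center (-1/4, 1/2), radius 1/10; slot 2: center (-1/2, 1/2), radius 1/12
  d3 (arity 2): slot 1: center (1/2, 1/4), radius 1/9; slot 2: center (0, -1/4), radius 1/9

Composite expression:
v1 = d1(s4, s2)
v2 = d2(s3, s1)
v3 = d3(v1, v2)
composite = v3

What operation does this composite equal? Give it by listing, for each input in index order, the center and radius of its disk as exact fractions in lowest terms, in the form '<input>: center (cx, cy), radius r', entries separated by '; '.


s1: center (-1/18, -7/36), radius 1/108; s2: center (4/9, 11/36), radius 1/63; s3: center (-1/36, -7/36), radius 1/90; s4: center (1/2, 11/36), radius 1/45

Only the slot chain above each s matters under d3; compose those maps.
s4: after 2 affine steps, its disk has center (1/2, 11/36), radius 1/45
s2: after 2 affine steps, its disk has center (4/9, 11/36), radius 1/63
s3: after 2 affine steps, its disk has center (-1/36, -7/36), radius 1/90
s1: after 2 affine steps, its disk has center (-1/18, -7/36), radius 1/108


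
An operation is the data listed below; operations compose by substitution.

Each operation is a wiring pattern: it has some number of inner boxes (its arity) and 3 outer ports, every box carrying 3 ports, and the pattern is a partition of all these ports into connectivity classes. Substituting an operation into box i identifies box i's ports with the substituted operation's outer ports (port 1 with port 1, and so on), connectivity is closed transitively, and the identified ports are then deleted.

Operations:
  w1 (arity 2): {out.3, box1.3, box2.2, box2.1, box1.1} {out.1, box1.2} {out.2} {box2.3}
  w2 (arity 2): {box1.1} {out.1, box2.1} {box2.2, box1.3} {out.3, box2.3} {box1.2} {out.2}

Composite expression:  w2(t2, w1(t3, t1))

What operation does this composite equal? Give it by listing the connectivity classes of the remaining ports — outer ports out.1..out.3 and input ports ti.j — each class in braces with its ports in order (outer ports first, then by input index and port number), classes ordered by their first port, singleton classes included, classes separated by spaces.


{out.1, t3.2} {out.2} {out.3, t1.1, t1.2, t3.1, t3.3} {t1.3} {t2.1} {t2.2} {t2.3}

Connectivity passes through glued w2-boundaries; trace each wire chain.
composing w1 on (t3, t1), with out.j its own outer ports: {out.1, t3.2} {out.2} {out.3, t1.1, t1.2, t3.1, t3.3} {t1.3}
composing w2 on (t2, t3, t1), with out.j its own outer ports: {out.1, t3.2} {out.2} {out.3, t1.1, t1.2, t3.1, t3.3} {t1.3} {t2.1} {t2.2} {t2.3}


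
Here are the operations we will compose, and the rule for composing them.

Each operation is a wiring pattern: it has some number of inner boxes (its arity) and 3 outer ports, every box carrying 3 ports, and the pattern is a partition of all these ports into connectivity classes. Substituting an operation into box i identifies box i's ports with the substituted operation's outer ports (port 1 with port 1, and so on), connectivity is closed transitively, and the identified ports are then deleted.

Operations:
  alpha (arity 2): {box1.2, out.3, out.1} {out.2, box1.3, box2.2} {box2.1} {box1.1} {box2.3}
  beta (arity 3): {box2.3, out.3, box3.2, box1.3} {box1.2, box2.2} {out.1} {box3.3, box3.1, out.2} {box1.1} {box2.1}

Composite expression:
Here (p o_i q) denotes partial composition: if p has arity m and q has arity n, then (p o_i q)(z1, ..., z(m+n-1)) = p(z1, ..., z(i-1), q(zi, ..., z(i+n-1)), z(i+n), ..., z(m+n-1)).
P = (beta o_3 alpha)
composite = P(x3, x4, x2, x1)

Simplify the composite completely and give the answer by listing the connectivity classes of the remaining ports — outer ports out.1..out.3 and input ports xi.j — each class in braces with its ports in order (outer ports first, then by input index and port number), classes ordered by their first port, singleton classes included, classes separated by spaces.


Two ports join when wires chain via beta-identified ports.
composing alpha on (x2, x1), with out.j its own outer ports: {out.1, out.3, x2.2} {out.2, x1.2, x2.3} {x1.1} {x1.3} {x2.1}
composing beta on (x3, x4, x2, x1), with out.j its own outer ports: {out.1} {out.2, x2.2} {out.3, x1.2, x2.3, x3.3, x4.3} {x1.1} {x1.3} {x2.1} {x3.1} {x3.2, x4.2} {x4.1}

{out.1} {out.2, x2.2} {out.3, x1.2, x2.3, x3.3, x4.3} {x1.1} {x1.3} {x2.1} {x3.1} {x3.2, x4.2} {x4.1}


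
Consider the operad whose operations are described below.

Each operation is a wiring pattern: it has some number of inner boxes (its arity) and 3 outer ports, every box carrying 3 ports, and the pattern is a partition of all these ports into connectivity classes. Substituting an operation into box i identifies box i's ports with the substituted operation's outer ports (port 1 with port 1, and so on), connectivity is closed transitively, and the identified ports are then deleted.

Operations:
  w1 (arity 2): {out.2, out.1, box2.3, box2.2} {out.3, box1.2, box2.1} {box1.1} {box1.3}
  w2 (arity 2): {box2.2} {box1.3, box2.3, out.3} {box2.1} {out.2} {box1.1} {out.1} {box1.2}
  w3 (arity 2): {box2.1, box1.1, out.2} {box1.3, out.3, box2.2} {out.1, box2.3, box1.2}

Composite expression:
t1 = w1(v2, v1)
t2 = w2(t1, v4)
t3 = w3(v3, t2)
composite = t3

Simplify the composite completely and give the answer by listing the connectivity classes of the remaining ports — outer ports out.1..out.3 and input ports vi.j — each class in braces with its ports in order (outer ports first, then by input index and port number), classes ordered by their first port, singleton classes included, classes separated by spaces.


Reachability decides: close wires over w3-identified ports.
w1 over (v2, v1) gives {out.1, out.2, v1.2, v1.3} {out.3, v1.1, v2.2} {v2.1} {v2.3}, out.j being that stage's outer ports
w2 over (v2, v1, v4) gives {out.1} {out.2} {out.3, v1.1, v2.2, v4.3} {v1.2, v1.3} {v2.1} {v2.3} {v4.1} {v4.2}, out.j being that stage's outer ports
w3 over (v3, v2, v1, v4) gives {out.1, v1.1, v2.2, v3.2, v4.3} {out.2, v3.1} {out.3, v3.3} {v1.2, v1.3} {v2.1} {v2.3} {v4.1} {v4.2}, out.j being that stage's outer ports

{out.1, v1.1, v2.2, v3.2, v4.3} {out.2, v3.1} {out.3, v3.3} {v1.2, v1.3} {v2.1} {v2.3} {v4.1} {v4.2}


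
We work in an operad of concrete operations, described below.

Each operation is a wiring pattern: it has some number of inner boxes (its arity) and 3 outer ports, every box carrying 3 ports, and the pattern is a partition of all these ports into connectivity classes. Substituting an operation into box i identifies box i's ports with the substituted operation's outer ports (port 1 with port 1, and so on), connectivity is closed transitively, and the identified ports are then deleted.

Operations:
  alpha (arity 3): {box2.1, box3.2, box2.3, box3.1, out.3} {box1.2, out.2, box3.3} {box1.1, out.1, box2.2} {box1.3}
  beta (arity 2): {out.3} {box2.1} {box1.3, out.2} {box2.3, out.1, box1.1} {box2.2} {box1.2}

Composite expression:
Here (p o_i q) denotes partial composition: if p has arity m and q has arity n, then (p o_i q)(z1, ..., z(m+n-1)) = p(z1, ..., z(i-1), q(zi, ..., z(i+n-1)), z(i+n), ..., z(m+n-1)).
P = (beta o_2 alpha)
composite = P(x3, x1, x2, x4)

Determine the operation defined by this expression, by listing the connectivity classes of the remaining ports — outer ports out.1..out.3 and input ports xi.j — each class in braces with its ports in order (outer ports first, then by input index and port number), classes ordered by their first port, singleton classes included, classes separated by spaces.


{out.1, x2.1, x2.3, x3.1, x4.1, x4.2} {out.2, x3.3} {out.3} {x1.1, x2.2} {x1.2, x4.3} {x1.3} {x3.2}

Treat the ports identified at beta as solder joints: merge, then drop.
stage alpha: inputs (x1, x2, x4), connectivity {out.1, x1.1, x2.2} {out.2, x1.2, x4.3} {out.3, x2.1, x2.3, x4.1, x4.2} {x1.3}, out.j its boundary
stage beta: inputs (x3, x1, x2, x4), connectivity {out.1, x2.1, x2.3, x3.1, x4.1, x4.2} {out.2, x3.3} {out.3} {x1.1, x2.2} {x1.2, x4.3} {x1.3} {x3.2}, out.j its boundary


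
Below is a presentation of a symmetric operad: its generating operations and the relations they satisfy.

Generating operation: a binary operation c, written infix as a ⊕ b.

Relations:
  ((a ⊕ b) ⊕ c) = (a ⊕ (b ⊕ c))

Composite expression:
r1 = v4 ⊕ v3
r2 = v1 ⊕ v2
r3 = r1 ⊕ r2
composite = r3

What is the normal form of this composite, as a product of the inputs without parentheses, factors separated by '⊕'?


All parenthesizations of c agree; list the v-inputs left to right.
(v4 ⊕ v3) linearizes to v4 ⊕ v3
(v1 ⊕ v2) linearizes to v1 ⊕ v2
((v4 ⊕ v3) ⊕ (v1 ⊕ v2)) linearizes to v4 ⊕ v3 ⊕ v1 ⊕ v2

v4 ⊕ v3 ⊕ v1 ⊕ v2


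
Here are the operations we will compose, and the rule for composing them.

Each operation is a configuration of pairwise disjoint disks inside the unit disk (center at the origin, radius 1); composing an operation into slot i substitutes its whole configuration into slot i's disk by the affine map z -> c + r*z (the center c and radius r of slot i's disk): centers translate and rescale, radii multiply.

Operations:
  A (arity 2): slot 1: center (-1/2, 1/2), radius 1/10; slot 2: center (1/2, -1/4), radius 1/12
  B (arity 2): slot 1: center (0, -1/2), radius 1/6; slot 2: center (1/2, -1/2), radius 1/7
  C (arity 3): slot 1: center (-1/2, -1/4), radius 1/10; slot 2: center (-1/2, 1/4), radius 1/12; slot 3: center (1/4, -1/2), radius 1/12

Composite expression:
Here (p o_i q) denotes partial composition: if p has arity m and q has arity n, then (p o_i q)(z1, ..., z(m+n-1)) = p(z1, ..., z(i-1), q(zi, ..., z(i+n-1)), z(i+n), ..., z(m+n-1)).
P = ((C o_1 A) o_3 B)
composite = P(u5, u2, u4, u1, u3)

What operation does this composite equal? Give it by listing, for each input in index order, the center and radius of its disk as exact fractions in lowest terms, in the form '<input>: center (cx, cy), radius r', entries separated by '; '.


u1: center (-11/24, 5/24), radius 1/84; u2: center (-9/20, -11/40), radius 1/120; u3: center (1/4, -1/2), radius 1/12; u4: center (-1/2, 5/24), radius 1/72; u5: center (-11/20, -1/5), radius 1/100


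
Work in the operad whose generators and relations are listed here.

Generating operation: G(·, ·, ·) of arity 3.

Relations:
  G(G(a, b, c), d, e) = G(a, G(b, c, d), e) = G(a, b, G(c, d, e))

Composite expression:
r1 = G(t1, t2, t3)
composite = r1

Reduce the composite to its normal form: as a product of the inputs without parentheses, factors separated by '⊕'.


t1 ⊕ t2 ⊕ t3


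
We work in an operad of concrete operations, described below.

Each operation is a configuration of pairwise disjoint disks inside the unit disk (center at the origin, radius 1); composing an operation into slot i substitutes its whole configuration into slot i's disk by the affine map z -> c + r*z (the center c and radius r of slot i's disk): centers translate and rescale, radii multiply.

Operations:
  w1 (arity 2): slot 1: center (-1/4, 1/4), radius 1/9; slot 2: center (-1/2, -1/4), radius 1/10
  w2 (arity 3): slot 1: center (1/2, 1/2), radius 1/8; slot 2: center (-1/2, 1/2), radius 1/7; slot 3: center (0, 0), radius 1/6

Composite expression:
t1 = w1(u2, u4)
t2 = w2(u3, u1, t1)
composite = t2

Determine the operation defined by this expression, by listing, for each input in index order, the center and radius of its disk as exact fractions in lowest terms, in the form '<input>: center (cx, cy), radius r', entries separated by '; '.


Affine substitution under w2: radii multiply and u-centers shift.
u3 passes through 1 substitution, ending at center (1/2, 1/2), radius 1/8
u1 passes through 1 substitution, ending at center (-1/2, 1/2), radius 1/7
u2 passes through 2 substitutions, ending at center (-1/24, 1/24), radius 1/54
u4 passes through 2 substitutions, ending at center (-1/12, -1/24), radius 1/60

u1: center (-1/2, 1/2), radius 1/7; u2: center (-1/24, 1/24), radius 1/54; u3: center (1/2, 1/2), radius 1/8; u4: center (-1/12, -1/24), radius 1/60


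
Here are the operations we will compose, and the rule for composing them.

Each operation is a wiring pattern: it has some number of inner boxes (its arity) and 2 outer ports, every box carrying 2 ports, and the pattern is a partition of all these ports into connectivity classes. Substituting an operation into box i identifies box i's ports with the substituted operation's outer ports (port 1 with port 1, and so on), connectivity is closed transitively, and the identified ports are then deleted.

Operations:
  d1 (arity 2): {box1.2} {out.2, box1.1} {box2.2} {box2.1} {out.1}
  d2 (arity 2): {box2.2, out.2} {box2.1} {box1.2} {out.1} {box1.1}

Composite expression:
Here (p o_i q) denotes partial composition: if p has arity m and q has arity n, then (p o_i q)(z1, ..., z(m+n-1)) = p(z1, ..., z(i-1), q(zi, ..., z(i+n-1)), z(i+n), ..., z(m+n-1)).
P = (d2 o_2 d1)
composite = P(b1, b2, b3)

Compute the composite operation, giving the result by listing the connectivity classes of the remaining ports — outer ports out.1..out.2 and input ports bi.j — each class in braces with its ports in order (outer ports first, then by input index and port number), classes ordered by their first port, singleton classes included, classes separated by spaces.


{out.1} {out.2, b2.1} {b1.1} {b1.2} {b2.2} {b3.1} {b3.2}


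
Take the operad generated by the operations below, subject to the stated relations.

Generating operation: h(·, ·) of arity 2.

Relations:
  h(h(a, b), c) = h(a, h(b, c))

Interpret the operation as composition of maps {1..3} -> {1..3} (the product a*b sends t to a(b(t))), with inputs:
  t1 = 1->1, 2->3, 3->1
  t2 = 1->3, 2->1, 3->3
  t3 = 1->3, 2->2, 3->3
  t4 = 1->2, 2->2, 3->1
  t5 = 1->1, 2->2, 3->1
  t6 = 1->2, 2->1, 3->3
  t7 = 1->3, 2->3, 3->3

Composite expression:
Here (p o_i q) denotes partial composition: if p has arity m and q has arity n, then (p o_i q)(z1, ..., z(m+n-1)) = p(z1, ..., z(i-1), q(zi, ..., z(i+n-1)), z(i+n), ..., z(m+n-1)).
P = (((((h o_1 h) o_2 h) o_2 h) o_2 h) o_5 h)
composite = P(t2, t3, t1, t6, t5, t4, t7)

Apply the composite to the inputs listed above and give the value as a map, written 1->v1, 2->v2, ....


1->3, 2->3, 3->3

h(t3, t1) = 1->3, 2->3, 3->3
h(h(t3, t1), t6) = 1->3, 2->3, 3->3
h(t5, t4) = 1->2, 2->2, 3->1
h(h(h(t3, t1), t6), h(t5, t4)) = 1->3, 2->3, 3->3
h(t2, h(h(h(t3, t1), t6), h(t5, t4))) = 1->3, 2->3, 3->3
h(h(t2, h(h(h(t3, t1), t6), h(t5, t4))), t7) = 1->3, 2->3, 3->3


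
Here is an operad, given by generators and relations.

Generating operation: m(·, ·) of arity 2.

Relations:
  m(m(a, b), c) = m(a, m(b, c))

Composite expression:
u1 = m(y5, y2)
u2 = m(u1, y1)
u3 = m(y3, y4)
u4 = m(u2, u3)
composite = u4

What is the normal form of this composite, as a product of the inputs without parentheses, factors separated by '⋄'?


y5 ⋄ y2 ⋄ y1 ⋄ y3 ⋄ y4


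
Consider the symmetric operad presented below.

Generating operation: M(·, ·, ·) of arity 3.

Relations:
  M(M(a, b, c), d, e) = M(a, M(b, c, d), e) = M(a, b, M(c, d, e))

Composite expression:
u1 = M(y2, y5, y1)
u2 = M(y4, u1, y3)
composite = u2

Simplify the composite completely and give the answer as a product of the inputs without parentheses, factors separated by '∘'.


y4 ∘ y2 ∘ y5 ∘ y1 ∘ y3

Under associativity of M, the answer is the y's in reading order.
M(y2, y5, y1) reduces to y2 ∘ y5 ∘ y1
M(y4, M(y2, y5, y1), y3) reduces to y4 ∘ y2 ∘ y5 ∘ y1 ∘ y3


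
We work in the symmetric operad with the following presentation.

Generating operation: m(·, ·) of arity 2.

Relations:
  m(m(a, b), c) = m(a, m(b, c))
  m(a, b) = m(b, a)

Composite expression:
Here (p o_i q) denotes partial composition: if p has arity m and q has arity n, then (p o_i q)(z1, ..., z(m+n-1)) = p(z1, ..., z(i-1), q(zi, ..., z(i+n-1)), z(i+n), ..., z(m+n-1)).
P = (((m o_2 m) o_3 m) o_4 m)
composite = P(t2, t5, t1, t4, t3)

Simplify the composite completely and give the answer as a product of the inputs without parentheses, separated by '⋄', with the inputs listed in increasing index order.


Key point: m commutes, so take the t-inputs in any fixed order.
m(t4, t3) collapses to t4 ⋄ t3
m(t1, m(t4, t3)) collapses to t1 ⋄ t4 ⋄ t3
m(t5, m(t1, m(t4, t3))) collapses to t5 ⋄ t1 ⋄ t4 ⋄ t3
m(t2, m(t5, m(t1, m(t4, t3)))) collapses to t2 ⋄ t5 ⋄ t1 ⋄ t4 ⋄ t3
rearranged into index order: t1 ⋄ t2 ⋄ t3 ⋄ t4 ⋄ t5

t1 ⋄ t2 ⋄ t3 ⋄ t4 ⋄ t5


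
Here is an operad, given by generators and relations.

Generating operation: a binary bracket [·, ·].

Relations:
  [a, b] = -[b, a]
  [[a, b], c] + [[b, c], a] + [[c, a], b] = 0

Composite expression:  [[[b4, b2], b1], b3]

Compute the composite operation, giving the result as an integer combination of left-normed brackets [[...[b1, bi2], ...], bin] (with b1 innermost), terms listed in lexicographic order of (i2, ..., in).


[[[b1, b2], b4], b3] - [[[b1, b4], b2], b3]

Skip Jacobi rewriting: expand, keep b1-initial words, read off terms.
Composite bracket: [[[b4, b2], b1], b3]
Under [a, b] = ab - ba we get 8 signed associative words (2^3 = 8).
Coefficients come from the b1-initial words:
  b1b2b4b3 (sign +1) contributes +[[[b1, b2], b4], b3]
  b1b4b2b3 (sign -1) contributes -[[[b1, b4], b2], b3]


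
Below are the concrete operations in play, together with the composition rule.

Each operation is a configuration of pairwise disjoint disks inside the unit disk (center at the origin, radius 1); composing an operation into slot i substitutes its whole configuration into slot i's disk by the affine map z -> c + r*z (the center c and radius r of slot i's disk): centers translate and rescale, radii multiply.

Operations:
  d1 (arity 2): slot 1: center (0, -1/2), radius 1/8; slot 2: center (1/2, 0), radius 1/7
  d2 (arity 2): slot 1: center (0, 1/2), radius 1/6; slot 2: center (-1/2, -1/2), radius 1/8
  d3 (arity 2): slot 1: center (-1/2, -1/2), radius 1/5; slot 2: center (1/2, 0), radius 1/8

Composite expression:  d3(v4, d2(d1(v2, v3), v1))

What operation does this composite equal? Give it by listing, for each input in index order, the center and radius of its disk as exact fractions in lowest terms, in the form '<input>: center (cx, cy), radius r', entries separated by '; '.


Follow each v-input down from d3: c' goes to c + r*c', radius to r*r'.
for v4, the 1-step affine chain lands on center (-1/2, -1/2), radius 1/5
for v2, the 3-step affine chain lands on center (1/2, 5/96), radius 1/384
for v3, the 3-step affine chain lands on center (49/96, 1/16), radius 1/336
for v1, the 2-step affine chain lands on center (7/16, -1/16), radius 1/64

v1: center (7/16, -1/16), radius 1/64; v2: center (1/2, 5/96), radius 1/384; v3: center (49/96, 1/16), radius 1/336; v4: center (-1/2, -1/2), radius 1/5


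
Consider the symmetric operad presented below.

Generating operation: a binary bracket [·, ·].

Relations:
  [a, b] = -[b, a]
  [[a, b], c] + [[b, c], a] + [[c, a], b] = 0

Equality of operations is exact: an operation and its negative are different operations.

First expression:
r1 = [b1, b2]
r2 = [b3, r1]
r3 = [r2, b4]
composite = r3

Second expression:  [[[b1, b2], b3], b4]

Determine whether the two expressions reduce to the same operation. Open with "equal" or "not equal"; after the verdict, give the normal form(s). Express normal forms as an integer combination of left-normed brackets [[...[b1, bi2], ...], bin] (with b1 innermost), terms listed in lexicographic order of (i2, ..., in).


not equal: they reduce to -[[[b1, b2], b3], b4] and [[[b1, b2], b3], b4]

The first composite normalizes to -[[[b1, b2], b3], b4]
The second composite normalizes to [[[b1, b2], b3], b4]
The normal forms differ: not equal.


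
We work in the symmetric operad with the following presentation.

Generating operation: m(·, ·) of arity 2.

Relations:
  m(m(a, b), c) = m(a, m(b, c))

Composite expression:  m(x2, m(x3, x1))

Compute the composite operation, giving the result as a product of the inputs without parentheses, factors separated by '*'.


x2 * x3 * x1

Under associativity of m, the answer is the x's in reading order.
m(x3, x1) reduces to x3 * x1
m(x2, m(x3, x1)) reduces to x2 * x3 * x1


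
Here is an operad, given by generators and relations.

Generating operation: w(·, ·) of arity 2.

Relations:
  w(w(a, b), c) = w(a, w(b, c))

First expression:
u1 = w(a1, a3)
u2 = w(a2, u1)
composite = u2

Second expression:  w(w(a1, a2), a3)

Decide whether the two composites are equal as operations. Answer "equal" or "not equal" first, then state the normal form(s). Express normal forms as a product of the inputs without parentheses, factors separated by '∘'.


not equal — first a2 ∘ a1 ∘ a3, second a1 ∘ a2 ∘ a3

The first composite normalizes to a2 ∘ a1 ∘ a3
The second composite normalizes to a1 ∘ a2 ∘ a3
The forms do not match — not equal.


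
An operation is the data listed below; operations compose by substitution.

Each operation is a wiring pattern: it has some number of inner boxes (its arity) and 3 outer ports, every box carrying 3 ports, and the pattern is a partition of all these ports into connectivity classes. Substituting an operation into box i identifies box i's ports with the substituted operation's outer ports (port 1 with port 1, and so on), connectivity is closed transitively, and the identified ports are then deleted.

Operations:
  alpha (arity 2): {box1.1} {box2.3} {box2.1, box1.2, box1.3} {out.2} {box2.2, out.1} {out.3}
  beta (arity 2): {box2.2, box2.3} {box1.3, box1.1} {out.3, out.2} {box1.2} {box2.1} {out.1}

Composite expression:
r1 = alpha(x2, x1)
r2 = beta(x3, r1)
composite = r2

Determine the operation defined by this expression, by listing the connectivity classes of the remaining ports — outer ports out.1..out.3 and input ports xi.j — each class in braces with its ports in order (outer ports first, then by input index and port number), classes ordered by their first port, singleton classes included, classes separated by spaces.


{out.1} {out.2, out.3} {x1.1, x2.2, x2.3} {x1.2} {x1.3} {x2.1} {x3.1, x3.3} {x3.2}

Substituting into beta glues patterns; closure does the rest.
stage alpha: inputs (x2, x1), connectivity {out.1, x1.2} {out.2} {out.3} {x1.1, x2.2, x2.3} {x1.3} {x2.1}, out.j its boundary
stage beta: inputs (x3, x2, x1), connectivity {out.1} {out.2, out.3} {x1.1, x2.2, x2.3} {x1.2} {x1.3} {x2.1} {x3.1, x3.3} {x3.2}, out.j its boundary


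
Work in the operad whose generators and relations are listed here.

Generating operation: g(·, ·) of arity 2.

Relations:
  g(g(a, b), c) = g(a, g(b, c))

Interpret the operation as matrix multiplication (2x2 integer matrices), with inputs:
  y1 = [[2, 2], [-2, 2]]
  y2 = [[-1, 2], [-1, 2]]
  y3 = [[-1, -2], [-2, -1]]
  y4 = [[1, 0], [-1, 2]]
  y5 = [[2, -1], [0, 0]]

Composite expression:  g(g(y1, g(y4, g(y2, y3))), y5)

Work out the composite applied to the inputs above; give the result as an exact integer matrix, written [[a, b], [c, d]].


[[-24, 12], [0, 0]]

g(y2, y3) = [[-3, 0], [-3, 0]]
g(y4, g(y2, y3)) = [[-3, 0], [-3, 0]]
g(y1, g(y4, g(y2, y3))) = [[-12, 0], [0, 0]]
g(g(y1, g(y4, g(y2, y3))), y5) = [[-24, 12], [0, 0]]


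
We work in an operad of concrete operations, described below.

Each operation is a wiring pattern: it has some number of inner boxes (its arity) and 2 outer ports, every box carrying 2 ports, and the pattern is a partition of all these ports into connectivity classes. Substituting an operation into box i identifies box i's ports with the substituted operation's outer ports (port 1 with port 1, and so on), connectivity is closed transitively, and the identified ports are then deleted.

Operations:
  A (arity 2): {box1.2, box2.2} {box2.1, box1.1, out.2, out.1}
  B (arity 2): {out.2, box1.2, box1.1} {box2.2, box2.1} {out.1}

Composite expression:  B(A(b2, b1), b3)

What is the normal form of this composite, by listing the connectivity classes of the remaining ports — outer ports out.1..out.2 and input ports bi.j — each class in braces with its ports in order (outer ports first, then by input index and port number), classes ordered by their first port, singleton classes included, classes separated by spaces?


{out.1} {out.2, b1.1, b2.1} {b1.2, b2.2} {b3.1, b3.2}


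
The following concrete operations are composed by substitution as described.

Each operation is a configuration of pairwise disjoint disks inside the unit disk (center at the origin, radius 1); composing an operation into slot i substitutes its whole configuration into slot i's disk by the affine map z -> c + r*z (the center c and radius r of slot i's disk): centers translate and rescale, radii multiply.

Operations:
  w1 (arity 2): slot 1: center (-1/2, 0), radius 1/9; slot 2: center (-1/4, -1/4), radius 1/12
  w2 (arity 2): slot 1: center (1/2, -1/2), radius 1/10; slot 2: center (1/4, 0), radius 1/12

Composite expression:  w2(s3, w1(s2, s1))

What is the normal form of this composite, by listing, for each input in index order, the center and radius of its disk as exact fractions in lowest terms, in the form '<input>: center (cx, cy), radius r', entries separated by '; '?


s1: center (11/48, -1/48), radius 1/144; s2: center (5/24, 0), radius 1/108; s3: center (1/2, -1/2), radius 1/10

Below w2, radii multiply path by path; the s-disk centers shift.
s3 passes through 1 substitution, ending at center (1/2, -1/2), radius 1/10
s2 passes through 2 substitutions, ending at center (5/24, 0), radius 1/108
s1 passes through 2 substitutions, ending at center (11/48, -1/48), radius 1/144


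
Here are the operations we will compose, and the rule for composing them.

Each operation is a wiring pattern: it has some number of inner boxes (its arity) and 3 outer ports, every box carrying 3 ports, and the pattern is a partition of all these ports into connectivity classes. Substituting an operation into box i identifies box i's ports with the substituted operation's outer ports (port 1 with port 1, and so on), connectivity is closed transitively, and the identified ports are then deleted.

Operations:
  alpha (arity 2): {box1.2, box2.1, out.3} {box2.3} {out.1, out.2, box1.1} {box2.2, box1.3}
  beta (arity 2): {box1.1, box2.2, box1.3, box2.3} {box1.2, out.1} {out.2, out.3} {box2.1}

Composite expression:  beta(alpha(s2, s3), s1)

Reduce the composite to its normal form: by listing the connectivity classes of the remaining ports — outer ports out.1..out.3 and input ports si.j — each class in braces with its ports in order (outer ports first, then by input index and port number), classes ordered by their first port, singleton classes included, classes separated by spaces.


{out.1, s1.2, s1.3, s2.1, s2.2, s3.1} {out.2, out.3} {s1.1} {s2.3, s3.2} {s3.3}

Two ports join when wires chain via beta-identified ports.
after alpha, the pattern on (s2, s3) reads {out.1, out.2, s2.1} {out.3, s2.2, s3.1} {s2.3, s3.2} {s3.3} (out.j = its outer ports)
after beta, the pattern on (s2, s3, s1) reads {out.1, s1.2, s1.3, s2.1, s2.2, s3.1} {out.2, out.3} {s1.1} {s2.3, s3.2} {s3.3} (out.j = its outer ports)


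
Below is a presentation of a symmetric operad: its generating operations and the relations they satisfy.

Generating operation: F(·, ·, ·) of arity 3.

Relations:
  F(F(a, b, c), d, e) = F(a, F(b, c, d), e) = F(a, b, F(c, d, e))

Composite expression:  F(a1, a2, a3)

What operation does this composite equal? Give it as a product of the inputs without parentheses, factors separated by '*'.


All parenthesizations of F agree; list the a-inputs left to right.
F(a1, a2, a3) collapses to a1 * a2 * a3

a1 * a2 * a3


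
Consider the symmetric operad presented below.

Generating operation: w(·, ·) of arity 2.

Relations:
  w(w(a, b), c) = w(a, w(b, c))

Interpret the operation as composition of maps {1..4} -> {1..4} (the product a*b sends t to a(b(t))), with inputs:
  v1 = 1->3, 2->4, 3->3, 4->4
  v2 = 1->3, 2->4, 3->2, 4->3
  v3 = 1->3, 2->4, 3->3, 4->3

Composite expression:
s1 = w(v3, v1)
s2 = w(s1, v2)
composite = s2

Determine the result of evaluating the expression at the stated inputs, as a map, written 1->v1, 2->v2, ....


1->3, 2->3, 3->3, 4->3


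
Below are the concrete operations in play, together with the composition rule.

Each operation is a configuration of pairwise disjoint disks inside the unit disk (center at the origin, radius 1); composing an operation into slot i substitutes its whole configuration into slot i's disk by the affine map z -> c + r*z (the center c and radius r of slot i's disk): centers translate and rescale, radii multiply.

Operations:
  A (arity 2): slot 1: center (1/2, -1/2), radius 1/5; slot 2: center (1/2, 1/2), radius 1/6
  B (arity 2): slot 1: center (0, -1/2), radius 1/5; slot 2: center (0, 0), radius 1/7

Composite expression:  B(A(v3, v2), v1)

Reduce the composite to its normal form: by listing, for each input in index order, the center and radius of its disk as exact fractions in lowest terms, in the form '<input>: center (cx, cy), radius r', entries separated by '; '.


Follow each v-input down from B: c' goes to c + r*c', radius to r*r'.
for v3, the 2-step affine chain lands on center (1/10, -3/5), radius 1/25
for v2, the 2-step affine chain lands on center (1/10, -2/5), radius 1/30
for v1, the 1-step affine chain lands on center (0, 0), radius 1/7

v1: center (0, 0), radius 1/7; v2: center (1/10, -2/5), radius 1/30; v3: center (1/10, -3/5), radius 1/25


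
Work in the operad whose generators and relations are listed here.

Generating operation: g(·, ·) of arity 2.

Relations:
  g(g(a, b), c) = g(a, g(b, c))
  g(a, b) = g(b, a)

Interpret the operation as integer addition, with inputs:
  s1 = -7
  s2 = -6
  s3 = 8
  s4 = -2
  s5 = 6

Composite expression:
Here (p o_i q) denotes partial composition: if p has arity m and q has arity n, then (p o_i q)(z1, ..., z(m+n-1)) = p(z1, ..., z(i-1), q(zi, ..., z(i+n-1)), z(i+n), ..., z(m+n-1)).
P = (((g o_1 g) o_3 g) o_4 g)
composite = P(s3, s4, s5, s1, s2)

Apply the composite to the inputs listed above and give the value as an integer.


-1

g(s3, s4) = 6
g(s1, s2) = -13
g(s5, g(s1, s2)) = -7
g(g(s3, s4), g(s5, g(s1, s2))) = -1


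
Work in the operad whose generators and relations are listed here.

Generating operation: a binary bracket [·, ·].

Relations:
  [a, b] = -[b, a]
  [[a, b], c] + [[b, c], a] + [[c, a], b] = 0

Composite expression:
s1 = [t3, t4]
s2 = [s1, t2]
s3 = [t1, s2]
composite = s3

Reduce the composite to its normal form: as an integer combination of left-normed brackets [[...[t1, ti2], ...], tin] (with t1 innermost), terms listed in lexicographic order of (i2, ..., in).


-[[[t1, t2], t3], t4] + [[[t1, t2], t4], t3] + [[[t1, t3], t4], t2] - [[[t1, t4], t3], t2]


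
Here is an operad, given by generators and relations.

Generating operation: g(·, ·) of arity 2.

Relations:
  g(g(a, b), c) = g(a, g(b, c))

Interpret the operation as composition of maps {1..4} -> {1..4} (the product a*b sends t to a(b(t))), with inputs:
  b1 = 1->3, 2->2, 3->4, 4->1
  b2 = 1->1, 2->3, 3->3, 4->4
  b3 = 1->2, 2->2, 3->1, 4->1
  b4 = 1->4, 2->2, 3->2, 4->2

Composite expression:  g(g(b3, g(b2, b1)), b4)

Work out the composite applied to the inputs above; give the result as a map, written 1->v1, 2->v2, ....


g(b2, b1) = 1->3, 2->3, 3->4, 4->1
g(b3, g(b2, b1)) = 1->1, 2->1, 3->1, 4->2
g(g(b3, g(b2, b1)), b4) = 1->2, 2->1, 3->1, 4->1

1->2, 2->1, 3->1, 4->1


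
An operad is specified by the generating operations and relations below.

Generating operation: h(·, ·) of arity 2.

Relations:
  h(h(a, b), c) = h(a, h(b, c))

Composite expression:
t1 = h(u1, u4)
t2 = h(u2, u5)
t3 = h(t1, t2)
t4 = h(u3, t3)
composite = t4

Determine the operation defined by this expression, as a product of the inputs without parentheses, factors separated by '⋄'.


u3 ⋄ u1 ⋄ u4 ⋄ u2 ⋄ u5

Key point: h is associative — brackets drop, the u-order remains.
h(u1, u4) reduces to u1 ⋄ u4
h(u2, u5) reduces to u2 ⋄ u5
h(h(u1, u4), h(u2, u5)) reduces to u1 ⋄ u4 ⋄ u2 ⋄ u5
h(u3, h(h(u1, u4), h(u2, u5))) reduces to u3 ⋄ u1 ⋄ u4 ⋄ u2 ⋄ u5


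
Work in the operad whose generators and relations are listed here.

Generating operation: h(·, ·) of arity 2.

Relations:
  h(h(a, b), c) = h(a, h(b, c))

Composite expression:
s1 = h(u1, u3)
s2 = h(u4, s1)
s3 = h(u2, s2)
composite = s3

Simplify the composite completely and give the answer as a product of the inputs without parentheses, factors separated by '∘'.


u2 ∘ u4 ∘ u1 ∘ u3

The h-tree's shape is irrelevant; the u-reading-order decides.
h(u1, u3) reduces to u1 ∘ u3
h(u4, h(u1, u3)) reduces to u4 ∘ u1 ∘ u3
h(u2, h(u4, h(u1, u3))) reduces to u2 ∘ u4 ∘ u1 ∘ u3


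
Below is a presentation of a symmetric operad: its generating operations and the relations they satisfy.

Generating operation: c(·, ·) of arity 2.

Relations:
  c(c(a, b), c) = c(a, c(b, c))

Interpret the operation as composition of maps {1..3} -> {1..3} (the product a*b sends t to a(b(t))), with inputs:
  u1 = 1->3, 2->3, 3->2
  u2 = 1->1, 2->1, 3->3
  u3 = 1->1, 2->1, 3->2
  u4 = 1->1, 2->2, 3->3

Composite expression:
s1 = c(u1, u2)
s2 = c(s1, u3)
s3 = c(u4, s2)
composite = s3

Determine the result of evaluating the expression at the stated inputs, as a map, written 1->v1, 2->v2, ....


c(u1, u2) = 1->3, 2->3, 3->2
c(c(u1, u2), u3) = 1->3, 2->3, 3->3
c(u4, c(c(u1, u2), u3)) = 1->3, 2->3, 3->3

1->3, 2->3, 3->3


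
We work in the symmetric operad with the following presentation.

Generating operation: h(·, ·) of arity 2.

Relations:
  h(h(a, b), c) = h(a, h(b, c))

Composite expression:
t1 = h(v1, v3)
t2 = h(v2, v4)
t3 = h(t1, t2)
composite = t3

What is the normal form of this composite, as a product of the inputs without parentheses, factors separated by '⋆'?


Every regrouping of h is equal, so read the v-inputs in written order.
h(v1, v3) reduces to v1 ⋆ v3
h(v2, v4) reduces to v2 ⋆ v4
h(h(v1, v3), h(v2, v4)) reduces to v1 ⋆ v3 ⋆ v2 ⋆ v4

v1 ⋆ v3 ⋆ v2 ⋆ v4


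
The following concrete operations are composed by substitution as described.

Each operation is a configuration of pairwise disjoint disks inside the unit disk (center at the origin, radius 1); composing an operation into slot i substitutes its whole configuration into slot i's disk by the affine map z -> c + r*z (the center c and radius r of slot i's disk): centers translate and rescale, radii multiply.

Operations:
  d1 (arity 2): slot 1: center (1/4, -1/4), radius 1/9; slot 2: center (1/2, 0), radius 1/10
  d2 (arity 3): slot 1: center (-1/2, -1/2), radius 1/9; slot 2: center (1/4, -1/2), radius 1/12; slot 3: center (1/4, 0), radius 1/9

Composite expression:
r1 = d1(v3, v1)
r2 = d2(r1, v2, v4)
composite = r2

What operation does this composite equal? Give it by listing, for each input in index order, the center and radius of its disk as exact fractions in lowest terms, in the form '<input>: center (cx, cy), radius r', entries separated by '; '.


v1: center (-4/9, -1/2), radius 1/90; v2: center (1/4, -1/2), radius 1/12; v3: center (-17/36, -19/36), radius 1/81; v4: center (1/4, 0), radius 1/9

Only the slot chain above each v matters under d2; compose those maps.
for v3, the 2-step affine chain lands on center (-17/36, -19/36), radius 1/81
for v1, the 2-step affine chain lands on center (-4/9, -1/2), radius 1/90
for v2, the 1-step affine chain lands on center (1/4, -1/2), radius 1/12
for v4, the 1-step affine chain lands on center (1/4, 0), radius 1/9
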